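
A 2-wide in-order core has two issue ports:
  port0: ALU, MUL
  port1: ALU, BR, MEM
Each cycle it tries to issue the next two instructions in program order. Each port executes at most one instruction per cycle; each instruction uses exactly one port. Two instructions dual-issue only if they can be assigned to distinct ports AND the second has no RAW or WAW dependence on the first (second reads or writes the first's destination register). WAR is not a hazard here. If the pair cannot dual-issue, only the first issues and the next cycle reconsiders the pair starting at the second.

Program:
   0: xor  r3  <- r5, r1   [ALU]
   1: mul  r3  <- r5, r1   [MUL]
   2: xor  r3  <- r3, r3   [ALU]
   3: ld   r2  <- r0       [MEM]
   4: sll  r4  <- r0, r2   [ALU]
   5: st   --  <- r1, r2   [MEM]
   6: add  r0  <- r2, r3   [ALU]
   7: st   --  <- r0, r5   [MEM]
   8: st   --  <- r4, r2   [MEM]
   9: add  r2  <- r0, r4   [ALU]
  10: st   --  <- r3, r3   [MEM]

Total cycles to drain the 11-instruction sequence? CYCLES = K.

t=0 i0:xor.ALU ; WAW r3
t=1 i1:mul.MUL ; RAW+WAW r3
t=2 i2/i3:xor.ALU+ld.MEM ; dual
t=3 i4/i5:sll.ALU+st.MEM ; dual
t=4 i6:add.ALU ; RAW r0
t=5 i7:st.MEM ; no-port MEM/MEM
t=6 i8/i9:st.MEM+add.ALU ; dual
t=7 i10:st.MEM ; tail

CYCLES = 8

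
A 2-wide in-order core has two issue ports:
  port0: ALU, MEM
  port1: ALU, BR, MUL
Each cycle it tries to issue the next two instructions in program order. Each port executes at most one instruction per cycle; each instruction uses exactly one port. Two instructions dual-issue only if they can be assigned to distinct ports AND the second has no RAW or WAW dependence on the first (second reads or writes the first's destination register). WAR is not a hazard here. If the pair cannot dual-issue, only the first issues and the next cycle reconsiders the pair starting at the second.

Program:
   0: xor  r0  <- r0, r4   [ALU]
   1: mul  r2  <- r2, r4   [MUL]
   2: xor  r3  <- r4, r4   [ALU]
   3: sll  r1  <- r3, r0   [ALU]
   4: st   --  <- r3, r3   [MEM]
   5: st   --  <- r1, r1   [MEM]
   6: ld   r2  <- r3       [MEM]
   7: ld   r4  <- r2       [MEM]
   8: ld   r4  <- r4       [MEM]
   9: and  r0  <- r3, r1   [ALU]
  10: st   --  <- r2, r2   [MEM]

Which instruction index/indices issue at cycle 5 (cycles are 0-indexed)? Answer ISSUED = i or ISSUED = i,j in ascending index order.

#0 head=0: xor.ALU+mul.MUL i0,i1 pair
#1 head=2: xor.ALU i2 RAW r3
#2 head=3: sll.ALU+st.MEM i3,i4 pair
#3 head=5: st.MEM i5 no-port MEM/MEM
#4 head=6: ld.MEM i6 no-port MEM/MEM
#5 head=7: ld.MEM i7 no-port MEM/MEM
#6 head=8: ld.MEM+and.ALU i8,i9 pair
#7 head=10: st.MEM i10 tail

ISSUED = 7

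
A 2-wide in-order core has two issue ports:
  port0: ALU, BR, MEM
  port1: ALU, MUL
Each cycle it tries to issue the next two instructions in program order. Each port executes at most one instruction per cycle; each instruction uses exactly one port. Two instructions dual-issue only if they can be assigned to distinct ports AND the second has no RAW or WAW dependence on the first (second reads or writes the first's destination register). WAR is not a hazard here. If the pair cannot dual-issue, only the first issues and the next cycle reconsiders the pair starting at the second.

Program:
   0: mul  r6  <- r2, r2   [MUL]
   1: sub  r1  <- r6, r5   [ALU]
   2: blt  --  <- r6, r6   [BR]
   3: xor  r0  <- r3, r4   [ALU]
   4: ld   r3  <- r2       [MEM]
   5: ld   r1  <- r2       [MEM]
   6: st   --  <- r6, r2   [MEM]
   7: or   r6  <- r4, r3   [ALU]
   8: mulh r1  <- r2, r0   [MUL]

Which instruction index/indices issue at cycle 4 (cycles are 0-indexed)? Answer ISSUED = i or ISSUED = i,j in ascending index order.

ISSUED = 6,7

  cy0 -> i0 (mul) RAW r6
  cy1 -> i1&i2 (sub;blt) pair
  cy2 -> i3&i4 (xor;ld) pair
  cy3 -> i5 (ld) no-port MEM/MEM
  cy4 -> i6&i7 (st;or) pair
  cy5 -> i8 (mulh) tail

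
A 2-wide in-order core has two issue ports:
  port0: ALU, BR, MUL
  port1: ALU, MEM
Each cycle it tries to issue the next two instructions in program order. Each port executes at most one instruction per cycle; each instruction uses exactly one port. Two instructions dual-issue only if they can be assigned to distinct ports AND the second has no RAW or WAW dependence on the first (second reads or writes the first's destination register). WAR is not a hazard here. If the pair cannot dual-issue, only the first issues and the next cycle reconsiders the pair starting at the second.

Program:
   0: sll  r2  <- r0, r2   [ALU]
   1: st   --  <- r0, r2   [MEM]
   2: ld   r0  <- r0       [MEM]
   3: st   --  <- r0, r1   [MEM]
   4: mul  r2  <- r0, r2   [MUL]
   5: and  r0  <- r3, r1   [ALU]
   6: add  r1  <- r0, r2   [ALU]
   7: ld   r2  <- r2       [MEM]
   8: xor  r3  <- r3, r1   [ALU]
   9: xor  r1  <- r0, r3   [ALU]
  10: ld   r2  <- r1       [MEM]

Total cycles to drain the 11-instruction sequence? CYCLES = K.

CYCLES = 9

c0: i0 sll  RAW r2
c1: i1 st  no-port MEM/MEM
c2: i2 ld  no-port MEM/MEM
c3: i3+i4 st+mul  2-wide
c4: i5 and  RAW r0
c5: i6+i7 add+ld  2-wide
c6: i8 xor  RAW r3
c7: i9 xor  RAW r1
c8: i10 ld  tail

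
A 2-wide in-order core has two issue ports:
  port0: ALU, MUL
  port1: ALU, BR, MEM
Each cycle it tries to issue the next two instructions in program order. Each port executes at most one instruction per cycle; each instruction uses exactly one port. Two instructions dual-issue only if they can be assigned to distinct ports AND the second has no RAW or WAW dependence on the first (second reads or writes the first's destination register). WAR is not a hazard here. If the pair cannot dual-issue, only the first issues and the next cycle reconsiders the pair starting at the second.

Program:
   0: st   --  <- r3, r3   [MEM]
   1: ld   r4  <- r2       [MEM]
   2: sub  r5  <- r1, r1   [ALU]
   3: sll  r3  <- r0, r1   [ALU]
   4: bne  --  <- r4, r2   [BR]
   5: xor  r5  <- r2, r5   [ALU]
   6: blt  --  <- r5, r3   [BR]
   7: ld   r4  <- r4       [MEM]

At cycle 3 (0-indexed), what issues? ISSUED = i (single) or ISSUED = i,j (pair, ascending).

ISSUED = 5

c0: i0 st  no-port MEM/MEM
c1: i1&i2 ld;sub  2-wide
c2: i3&i4 sll;bne  2-wide
c3: i5 xor  RAW r5
c4: i6 blt  no-port BR/MEM
c5: i7 ld  tail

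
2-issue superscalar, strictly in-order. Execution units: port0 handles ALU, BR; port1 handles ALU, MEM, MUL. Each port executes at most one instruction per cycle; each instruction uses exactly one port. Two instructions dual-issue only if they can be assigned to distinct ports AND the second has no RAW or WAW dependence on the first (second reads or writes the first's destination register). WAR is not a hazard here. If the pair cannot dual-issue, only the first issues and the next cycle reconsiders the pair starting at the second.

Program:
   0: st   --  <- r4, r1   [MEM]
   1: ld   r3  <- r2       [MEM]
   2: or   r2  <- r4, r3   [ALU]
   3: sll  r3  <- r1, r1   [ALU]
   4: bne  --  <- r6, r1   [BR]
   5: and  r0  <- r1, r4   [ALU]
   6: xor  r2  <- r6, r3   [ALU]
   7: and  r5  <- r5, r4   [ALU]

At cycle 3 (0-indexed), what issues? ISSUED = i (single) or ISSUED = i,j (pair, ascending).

ISSUED = 4,5

[0] i0  st  -- no-port MEM/MEM
[1] i1  ld  -- RAW r3
[2] i2&i3  or+sll  -- 2-wide
[3] i4&i5  bne+and  -- 2-wide
[4] i6&i7  xor+and  -- 2-wide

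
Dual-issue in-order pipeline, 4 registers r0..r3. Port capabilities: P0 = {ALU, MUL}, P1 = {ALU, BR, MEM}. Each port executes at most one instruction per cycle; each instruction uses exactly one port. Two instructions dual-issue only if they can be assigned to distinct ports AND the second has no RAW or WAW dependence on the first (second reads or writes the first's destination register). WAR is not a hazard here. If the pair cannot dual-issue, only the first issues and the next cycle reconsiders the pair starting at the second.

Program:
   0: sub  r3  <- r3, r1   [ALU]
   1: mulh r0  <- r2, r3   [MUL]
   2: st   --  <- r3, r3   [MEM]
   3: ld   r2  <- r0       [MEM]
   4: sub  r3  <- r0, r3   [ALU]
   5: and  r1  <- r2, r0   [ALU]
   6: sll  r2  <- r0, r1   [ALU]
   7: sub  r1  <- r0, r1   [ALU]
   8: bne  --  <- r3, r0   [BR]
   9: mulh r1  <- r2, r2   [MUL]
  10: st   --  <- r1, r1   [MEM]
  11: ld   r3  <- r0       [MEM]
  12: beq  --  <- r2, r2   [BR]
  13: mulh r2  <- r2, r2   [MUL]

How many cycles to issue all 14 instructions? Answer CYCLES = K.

c0: i0 sub.ALU  RAW r3
c1: i1&i2 mulh.MUL;st.MEM  2-wide
c2: i3&i4 ld.MEM;sub.ALU  2-wide
c3: i5 and.ALU  RAW r1
c4: i6&i7 sll.ALU;sub.ALU  2-wide
c5: i8&i9 bne.BR;mulh.MUL  2-wide
c6: i10 st.MEM  no-port MEM/MEM
c7: i11 ld.MEM  no-port MEM/BR
c8: i12&i13 beq.BR;mulh.MUL  2-wide

CYCLES = 9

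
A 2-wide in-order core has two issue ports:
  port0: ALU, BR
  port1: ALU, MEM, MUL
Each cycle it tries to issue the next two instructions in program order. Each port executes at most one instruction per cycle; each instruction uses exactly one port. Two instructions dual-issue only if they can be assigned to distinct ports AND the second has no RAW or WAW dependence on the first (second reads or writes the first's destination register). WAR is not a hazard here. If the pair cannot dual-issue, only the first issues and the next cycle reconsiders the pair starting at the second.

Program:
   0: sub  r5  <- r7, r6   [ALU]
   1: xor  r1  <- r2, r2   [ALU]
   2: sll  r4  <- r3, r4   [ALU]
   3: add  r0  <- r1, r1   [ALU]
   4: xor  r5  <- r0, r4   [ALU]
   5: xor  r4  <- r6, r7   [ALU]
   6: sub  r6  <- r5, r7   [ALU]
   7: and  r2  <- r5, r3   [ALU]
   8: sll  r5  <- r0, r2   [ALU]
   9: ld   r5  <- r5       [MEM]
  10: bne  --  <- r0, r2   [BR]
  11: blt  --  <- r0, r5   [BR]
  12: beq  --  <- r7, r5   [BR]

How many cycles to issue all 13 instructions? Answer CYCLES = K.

t=0 i0,i1:sub.ALU+xor.ALU ; pair
t=1 i2,i3:sll.ALU+add.ALU ; pair
t=2 i4,i5:xor.ALU+xor.ALU ; pair
t=3 i6,i7:sub.ALU+and.ALU ; pair
t=4 i8:sll.ALU ; RAW+WAW r5
t=5 i9,i10:ld.MEM+bne.BR ; pair
t=6 i11:blt.BR ; no-port BR/BR
t=7 i12:beq.BR ; tail

CYCLES = 8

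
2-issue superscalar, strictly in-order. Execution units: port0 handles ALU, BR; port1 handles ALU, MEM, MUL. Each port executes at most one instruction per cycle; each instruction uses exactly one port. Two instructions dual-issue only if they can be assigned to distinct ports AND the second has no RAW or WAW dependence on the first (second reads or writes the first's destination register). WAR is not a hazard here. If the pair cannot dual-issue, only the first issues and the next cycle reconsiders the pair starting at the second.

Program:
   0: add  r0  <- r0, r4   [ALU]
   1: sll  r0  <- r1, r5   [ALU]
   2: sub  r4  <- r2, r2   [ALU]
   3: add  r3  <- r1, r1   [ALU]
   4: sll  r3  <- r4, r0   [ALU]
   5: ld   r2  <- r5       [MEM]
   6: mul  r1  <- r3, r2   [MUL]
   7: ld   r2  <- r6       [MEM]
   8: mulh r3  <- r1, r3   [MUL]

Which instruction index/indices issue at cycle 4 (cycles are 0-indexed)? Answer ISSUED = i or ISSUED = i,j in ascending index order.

  cy0 -> i0 (add.ALU) WAW r0
  cy1 -> i1,i2 (sll.ALU sub.ALU) dual
  cy2 -> i3 (add.ALU) WAW r3
  cy3 -> i4,i5 (sll.ALU ld.MEM) dual
  cy4 -> i6 (mul.MUL) no-port MUL/MEM
  cy5 -> i7 (ld.MEM) no-port MEM/MUL
  cy6 -> i8 (mulh.MUL) tail

ISSUED = 6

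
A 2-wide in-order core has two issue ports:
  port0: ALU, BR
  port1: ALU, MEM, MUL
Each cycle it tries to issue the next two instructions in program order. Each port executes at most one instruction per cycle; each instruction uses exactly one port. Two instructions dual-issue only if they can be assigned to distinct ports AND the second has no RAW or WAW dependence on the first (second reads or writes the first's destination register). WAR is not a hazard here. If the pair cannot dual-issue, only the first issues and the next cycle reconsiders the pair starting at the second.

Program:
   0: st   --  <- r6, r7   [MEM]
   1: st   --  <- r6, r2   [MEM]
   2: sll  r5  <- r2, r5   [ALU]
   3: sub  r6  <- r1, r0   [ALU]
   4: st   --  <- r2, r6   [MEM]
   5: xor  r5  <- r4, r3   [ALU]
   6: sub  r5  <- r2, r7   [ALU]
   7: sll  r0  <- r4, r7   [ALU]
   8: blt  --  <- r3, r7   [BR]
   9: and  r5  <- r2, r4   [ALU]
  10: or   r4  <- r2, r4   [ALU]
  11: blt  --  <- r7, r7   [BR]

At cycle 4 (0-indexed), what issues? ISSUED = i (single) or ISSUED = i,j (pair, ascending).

ISSUED = 6,7

t=0 i0:st ; no-port MEM/MEM
t=1 i1/i2:st/sll ; pair
t=2 i3:sub ; RAW r6
t=3 i4/i5:st/xor ; pair
t=4 i6/i7:sub/sll ; pair
t=5 i8/i9:blt/and ; pair
t=6 i10/i11:or/blt ; pair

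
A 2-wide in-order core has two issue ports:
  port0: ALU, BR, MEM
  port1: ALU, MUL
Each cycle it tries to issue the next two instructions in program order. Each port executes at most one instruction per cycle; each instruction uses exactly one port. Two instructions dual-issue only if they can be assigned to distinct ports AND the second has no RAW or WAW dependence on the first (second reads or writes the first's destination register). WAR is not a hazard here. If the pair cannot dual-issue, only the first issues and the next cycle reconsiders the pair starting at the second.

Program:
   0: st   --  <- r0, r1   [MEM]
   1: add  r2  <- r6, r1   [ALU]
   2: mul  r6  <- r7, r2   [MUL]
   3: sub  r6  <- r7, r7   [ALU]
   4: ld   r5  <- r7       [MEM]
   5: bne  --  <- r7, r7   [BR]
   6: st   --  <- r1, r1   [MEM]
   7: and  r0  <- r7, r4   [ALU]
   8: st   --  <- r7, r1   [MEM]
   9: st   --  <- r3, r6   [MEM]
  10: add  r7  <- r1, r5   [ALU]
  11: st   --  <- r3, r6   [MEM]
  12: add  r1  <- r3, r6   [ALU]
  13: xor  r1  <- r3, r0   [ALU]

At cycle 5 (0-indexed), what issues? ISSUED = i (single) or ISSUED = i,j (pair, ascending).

ISSUED = 8

t=0 i0&i1:st.MEM;add.ALU ; 2-wide
t=1 i2:mul.MUL ; WAW r6
t=2 i3&i4:sub.ALU;ld.MEM ; 2-wide
t=3 i5:bne.BR ; no-port BR/MEM
t=4 i6&i7:st.MEM;and.ALU ; 2-wide
t=5 i8:st.MEM ; no-port MEM/MEM
t=6 i9&i10:st.MEM;add.ALU ; 2-wide
t=7 i11&i12:st.MEM;add.ALU ; 2-wide
t=8 i13:xor.ALU ; tail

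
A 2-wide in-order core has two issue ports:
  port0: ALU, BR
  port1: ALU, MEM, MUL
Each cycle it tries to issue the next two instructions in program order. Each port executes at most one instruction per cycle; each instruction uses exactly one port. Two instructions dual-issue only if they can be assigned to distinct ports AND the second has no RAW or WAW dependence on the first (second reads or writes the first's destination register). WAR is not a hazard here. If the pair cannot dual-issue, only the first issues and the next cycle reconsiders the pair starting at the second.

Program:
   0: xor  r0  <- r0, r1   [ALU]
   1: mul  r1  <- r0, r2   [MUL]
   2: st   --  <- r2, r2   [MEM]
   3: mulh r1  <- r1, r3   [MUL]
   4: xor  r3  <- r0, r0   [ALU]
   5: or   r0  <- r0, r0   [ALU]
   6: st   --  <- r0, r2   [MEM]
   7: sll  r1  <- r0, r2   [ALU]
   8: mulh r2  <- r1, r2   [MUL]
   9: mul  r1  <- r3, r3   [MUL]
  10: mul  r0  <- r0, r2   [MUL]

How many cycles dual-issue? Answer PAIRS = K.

[0] i0  xor  -- RAW r0
[1] i1  mul  -- no-port MUL/MEM
[2] i2  st  -- no-port MEM/MUL
[3] i3/i4  mulh;xor  -- 2-wide
[4] i5  or  -- RAW r0
[5] i6/i7  st;sll  -- 2-wide
[6] i8  mulh  -- no-port MUL/MUL
[7] i9  mul  -- no-port MUL/MUL
[8] i10  mul  -- tail

PAIRS = 2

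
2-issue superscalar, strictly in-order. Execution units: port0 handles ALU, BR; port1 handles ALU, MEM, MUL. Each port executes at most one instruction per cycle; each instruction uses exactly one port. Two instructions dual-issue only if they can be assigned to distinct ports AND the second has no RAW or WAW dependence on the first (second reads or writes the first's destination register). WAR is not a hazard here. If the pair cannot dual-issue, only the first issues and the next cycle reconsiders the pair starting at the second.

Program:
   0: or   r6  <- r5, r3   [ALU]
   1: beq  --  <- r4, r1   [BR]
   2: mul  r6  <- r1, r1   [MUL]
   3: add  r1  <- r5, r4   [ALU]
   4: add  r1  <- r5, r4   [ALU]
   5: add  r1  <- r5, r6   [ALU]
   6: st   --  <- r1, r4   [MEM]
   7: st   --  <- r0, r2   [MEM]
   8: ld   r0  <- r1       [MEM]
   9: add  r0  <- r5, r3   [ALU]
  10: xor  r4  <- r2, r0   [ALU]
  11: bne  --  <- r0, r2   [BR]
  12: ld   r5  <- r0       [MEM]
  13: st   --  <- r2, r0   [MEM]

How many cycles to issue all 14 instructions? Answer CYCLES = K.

CYCLES = 11

0. or+beq @i0,i1  | pair
1. mul+add @i2,i3  | pair
2. add @i4  | WAW r1
3. add @i5  | RAW r1
4. st @i6  | no-port MEM/MEM
5. st @i7  | no-port MEM/MEM
6. ld @i8  | WAW r0
7. add @i9  | RAW r0
8. xor+bne @i10,i11  | pair
9. ld @i12  | no-port MEM/MEM
10. st @i13  | tail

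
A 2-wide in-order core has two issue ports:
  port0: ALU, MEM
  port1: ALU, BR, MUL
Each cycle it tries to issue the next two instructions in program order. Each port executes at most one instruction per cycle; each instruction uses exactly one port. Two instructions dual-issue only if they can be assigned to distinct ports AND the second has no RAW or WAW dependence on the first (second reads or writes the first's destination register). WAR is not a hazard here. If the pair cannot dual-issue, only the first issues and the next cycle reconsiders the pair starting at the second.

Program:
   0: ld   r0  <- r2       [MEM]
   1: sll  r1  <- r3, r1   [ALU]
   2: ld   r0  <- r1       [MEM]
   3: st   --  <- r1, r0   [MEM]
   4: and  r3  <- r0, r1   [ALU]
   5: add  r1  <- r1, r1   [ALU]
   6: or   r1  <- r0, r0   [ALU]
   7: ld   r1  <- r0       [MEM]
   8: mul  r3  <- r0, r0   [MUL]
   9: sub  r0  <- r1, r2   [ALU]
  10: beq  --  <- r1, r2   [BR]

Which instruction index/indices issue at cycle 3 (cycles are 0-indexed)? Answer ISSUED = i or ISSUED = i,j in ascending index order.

0. ld.MEM+sll.ALU @i0/i1  | dual
1. ld.MEM @i2  | no-port MEM/MEM
2. st.MEM+and.ALU @i3/i4  | dual
3. add.ALU @i5  | WAW r1
4. or.ALU @i6  | WAW r1
5. ld.MEM+mul.MUL @i7/i8  | dual
6. sub.ALU+beq.BR @i9/i10  | dual

ISSUED = 5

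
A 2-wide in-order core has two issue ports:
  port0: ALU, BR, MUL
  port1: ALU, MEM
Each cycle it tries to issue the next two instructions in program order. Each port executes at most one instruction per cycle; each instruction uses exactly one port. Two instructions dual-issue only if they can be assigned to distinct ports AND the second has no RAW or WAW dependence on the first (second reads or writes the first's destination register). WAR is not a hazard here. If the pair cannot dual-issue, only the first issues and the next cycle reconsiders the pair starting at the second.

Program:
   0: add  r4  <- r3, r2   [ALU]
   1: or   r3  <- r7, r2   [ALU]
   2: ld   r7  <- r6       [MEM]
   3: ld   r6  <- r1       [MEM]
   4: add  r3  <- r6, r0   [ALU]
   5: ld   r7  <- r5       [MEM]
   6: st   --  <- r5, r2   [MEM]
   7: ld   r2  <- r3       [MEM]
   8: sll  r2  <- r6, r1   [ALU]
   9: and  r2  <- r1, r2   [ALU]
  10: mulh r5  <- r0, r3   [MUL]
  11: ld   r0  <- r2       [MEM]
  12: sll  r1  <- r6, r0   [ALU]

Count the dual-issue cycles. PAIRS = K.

#0 head=0: add.ALU/or.ALU i0&i1 pair
#1 head=2: ld.MEM i2 no-port MEM/MEM
#2 head=3: ld.MEM i3 RAW r6
#3 head=4: add.ALU/ld.MEM i4&i5 pair
#4 head=6: st.MEM i6 no-port MEM/MEM
#5 head=7: ld.MEM i7 WAW r2
#6 head=8: sll.ALU i8 RAW+WAW r2
#7 head=9: and.ALU/mulh.MUL i9&i10 pair
#8 head=11: ld.MEM i11 RAW r0
#9 head=12: sll.ALU i12 tail

PAIRS = 3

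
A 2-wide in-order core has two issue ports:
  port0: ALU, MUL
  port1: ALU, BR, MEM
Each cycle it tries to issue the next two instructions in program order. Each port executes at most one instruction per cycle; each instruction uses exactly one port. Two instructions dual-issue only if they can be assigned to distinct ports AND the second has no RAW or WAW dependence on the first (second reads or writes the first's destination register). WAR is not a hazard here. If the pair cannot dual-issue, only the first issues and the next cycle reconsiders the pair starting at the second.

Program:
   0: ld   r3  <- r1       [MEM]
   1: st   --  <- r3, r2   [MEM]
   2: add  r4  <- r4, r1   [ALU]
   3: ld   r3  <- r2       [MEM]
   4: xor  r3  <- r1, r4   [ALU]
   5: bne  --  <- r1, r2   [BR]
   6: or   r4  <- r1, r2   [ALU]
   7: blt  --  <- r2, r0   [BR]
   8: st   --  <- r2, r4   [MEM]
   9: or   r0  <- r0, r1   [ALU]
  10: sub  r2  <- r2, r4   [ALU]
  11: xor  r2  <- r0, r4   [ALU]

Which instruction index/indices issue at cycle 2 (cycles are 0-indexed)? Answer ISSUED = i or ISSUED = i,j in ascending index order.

ISSUED = 3

c0: i0 ld  no-port MEM/MEM
c1: i1+i2 st;add  dual
c2: i3 ld  WAW r3
c3: i4+i5 xor;bne  dual
c4: i6+i7 or;blt  dual
c5: i8+i9 st;or  dual
c6: i10 sub  WAW r2
c7: i11 xor  tail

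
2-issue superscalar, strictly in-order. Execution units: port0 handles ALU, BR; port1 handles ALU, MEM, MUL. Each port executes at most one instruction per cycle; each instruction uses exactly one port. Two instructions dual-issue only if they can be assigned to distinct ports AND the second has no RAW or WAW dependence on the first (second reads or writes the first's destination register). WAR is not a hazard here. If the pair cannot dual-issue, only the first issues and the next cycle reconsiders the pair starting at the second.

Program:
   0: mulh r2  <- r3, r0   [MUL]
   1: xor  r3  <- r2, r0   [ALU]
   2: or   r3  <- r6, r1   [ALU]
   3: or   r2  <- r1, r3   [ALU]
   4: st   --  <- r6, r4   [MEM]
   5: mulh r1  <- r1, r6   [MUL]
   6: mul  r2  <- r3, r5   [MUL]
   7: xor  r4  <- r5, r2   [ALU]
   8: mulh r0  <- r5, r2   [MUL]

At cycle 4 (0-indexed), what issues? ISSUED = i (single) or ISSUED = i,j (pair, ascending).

#0 head=0: mulh.MUL i0 RAW r2
#1 head=1: xor.ALU i1 WAW r3
#2 head=2: or.ALU i2 RAW r3
#3 head=3: or.ALU+st.MEM i3,i4 2-wide
#4 head=5: mulh.MUL i5 no-port MUL/MUL
#5 head=6: mul.MUL i6 RAW r2
#6 head=7: xor.ALU+mulh.MUL i7,i8 2-wide

ISSUED = 5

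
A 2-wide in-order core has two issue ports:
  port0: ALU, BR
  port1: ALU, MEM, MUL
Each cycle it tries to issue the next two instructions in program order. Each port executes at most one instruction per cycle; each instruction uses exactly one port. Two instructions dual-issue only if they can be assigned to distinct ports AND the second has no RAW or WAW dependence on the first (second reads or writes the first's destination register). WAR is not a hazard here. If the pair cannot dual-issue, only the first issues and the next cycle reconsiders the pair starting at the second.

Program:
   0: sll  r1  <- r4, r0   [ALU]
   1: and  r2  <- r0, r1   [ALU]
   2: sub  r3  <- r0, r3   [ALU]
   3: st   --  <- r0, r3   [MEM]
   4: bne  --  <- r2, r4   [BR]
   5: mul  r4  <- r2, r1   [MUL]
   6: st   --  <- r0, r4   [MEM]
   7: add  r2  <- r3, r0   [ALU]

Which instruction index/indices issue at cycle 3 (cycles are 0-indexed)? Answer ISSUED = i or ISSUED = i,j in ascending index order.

ISSUED = 5

c0: i0 sll  RAW r1
c1: i1/i2 and sub  pair
c2: i3/i4 st bne  pair
c3: i5 mul  no-port MUL/MEM
c4: i6/i7 st add  pair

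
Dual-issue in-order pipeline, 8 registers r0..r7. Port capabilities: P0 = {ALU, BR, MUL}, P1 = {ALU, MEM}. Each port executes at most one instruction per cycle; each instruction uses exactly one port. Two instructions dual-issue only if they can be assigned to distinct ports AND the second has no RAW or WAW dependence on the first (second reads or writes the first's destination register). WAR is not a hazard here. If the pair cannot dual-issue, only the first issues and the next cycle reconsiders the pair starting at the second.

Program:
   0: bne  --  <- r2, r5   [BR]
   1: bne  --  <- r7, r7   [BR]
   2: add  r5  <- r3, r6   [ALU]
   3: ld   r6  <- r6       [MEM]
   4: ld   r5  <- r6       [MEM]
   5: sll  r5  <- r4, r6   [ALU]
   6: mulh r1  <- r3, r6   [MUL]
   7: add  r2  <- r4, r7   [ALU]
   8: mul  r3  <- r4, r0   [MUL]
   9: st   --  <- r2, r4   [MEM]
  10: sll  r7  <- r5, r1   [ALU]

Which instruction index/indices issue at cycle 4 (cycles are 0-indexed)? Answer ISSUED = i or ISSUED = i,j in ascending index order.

ISSUED = 5,6

[0] i0  bne  -- no-port BR/BR
[1] i1,i2  bne+add  -- pair
[2] i3  ld  -- no-port MEM/MEM
[3] i4  ld  -- WAW r5
[4] i5,i6  sll+mulh  -- pair
[5] i7,i8  add+mul  -- pair
[6] i9,i10  st+sll  -- pair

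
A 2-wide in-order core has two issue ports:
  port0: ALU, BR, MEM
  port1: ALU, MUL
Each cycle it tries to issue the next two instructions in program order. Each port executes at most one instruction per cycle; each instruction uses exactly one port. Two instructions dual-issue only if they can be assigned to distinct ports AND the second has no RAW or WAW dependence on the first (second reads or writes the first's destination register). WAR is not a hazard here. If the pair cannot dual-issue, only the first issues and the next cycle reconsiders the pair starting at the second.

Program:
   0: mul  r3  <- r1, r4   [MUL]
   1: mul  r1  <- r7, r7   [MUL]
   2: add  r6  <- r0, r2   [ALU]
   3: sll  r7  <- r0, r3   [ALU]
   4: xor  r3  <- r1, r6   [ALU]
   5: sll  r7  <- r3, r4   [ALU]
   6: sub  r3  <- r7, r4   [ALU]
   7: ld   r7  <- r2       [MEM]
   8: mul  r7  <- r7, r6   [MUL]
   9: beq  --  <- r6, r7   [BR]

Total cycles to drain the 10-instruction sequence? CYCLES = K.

0. mul.MUL @i0  | no-port MUL/MUL
1. mul.MUL;add.ALU @i1,i2  | pair
2. sll.ALU;xor.ALU @i3,i4  | pair
3. sll.ALU @i5  | RAW r7
4. sub.ALU;ld.MEM @i6,i7  | pair
5. mul.MUL @i8  | RAW r7
6. beq.BR @i9  | tail

CYCLES = 7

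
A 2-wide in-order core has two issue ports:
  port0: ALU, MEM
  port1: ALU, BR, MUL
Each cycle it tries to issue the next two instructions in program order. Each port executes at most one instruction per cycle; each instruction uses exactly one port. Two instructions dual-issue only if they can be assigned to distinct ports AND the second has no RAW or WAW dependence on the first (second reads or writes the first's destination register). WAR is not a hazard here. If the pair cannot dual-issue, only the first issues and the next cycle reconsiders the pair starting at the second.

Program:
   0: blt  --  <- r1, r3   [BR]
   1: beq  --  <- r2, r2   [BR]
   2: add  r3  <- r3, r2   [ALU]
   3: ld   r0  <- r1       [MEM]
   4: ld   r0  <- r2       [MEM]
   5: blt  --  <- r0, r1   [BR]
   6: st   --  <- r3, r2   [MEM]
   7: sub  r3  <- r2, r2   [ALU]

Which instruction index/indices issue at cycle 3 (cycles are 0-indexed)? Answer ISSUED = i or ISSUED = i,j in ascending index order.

ISSUED = 4

[0] i0  blt  -- no-port BR/BR
[1] i1+i2  beq/add  -- 2-wide
[2] i3  ld  -- no-port MEM/MEM
[3] i4  ld  -- RAW r0
[4] i5+i6  blt/st  -- 2-wide
[5] i7  sub  -- tail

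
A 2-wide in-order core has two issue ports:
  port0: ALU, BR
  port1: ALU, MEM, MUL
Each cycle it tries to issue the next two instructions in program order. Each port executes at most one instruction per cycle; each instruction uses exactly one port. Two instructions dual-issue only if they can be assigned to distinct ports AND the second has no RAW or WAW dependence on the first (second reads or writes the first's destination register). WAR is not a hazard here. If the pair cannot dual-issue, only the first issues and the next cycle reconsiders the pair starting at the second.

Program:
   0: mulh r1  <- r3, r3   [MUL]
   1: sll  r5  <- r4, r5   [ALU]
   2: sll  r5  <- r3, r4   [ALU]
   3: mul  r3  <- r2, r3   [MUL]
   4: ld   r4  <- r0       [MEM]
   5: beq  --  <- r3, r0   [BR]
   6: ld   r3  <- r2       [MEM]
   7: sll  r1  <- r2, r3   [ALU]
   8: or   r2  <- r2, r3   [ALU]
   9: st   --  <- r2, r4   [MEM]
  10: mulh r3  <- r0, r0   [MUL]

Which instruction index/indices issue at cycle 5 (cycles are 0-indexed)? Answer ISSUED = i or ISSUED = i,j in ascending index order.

ISSUED = 9

#0 head=0: mulh sll i0&i1 dual
#1 head=2: sll mul i2&i3 dual
#2 head=4: ld beq i4&i5 dual
#3 head=6: ld i6 RAW r3
#4 head=7: sll or i7&i8 dual
#5 head=9: st i9 no-port MEM/MUL
#6 head=10: mulh i10 tail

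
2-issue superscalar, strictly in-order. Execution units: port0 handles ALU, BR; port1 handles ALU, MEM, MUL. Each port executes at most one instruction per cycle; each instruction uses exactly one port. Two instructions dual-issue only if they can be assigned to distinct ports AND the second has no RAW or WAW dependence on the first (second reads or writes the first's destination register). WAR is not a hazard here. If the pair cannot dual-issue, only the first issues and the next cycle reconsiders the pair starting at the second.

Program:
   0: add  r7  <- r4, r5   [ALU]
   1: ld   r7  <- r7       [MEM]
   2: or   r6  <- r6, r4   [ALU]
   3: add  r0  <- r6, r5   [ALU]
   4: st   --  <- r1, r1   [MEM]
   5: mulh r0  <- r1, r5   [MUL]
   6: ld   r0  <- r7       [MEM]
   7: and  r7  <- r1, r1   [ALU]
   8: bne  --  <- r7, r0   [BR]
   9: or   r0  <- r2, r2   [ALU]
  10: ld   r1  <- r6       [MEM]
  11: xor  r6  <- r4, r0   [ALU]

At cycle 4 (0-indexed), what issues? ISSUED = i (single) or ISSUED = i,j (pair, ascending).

  cy0 -> i0 (add) RAW+WAW r7
  cy1 -> i1/i2 (ld or) pair
  cy2 -> i3/i4 (add st) pair
  cy3 -> i5 (mulh) no-port MUL/MEM
  cy4 -> i6/i7 (ld and) pair
  cy5 -> i8/i9 (bne or) pair
  cy6 -> i10/i11 (ld xor) pair

ISSUED = 6,7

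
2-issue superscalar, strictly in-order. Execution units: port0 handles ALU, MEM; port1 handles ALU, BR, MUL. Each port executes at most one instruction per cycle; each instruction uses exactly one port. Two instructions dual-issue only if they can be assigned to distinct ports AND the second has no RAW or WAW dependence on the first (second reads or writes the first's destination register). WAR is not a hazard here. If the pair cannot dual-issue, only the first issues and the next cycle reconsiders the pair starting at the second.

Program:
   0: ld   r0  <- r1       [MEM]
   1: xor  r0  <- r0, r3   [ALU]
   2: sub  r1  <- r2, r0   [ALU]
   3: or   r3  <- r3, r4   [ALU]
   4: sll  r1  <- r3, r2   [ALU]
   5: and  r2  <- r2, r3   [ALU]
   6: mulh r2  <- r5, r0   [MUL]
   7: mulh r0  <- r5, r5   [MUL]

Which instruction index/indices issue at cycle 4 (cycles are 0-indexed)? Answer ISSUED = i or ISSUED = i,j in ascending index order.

ISSUED = 6

0. ld @i0  | RAW+WAW r0
1. xor @i1  | RAW r0
2. sub+or @i2/i3  | pair
3. sll+and @i4/i5  | pair
4. mulh @i6  | no-port MUL/MUL
5. mulh @i7  | tail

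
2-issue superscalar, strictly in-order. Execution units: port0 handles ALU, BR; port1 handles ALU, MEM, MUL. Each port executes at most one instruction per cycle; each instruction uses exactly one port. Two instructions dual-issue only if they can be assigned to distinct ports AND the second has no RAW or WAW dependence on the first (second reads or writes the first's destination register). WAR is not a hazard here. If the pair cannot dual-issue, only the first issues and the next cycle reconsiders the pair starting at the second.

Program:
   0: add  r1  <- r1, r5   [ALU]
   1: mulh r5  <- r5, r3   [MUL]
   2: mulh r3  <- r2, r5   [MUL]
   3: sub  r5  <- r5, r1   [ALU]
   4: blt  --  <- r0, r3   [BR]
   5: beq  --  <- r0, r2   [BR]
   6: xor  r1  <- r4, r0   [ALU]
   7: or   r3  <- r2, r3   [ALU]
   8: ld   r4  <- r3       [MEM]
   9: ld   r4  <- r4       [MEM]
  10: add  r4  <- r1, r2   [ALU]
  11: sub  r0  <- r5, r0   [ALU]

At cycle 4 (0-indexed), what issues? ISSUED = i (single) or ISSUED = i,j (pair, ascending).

[0] i0&i1  add/mulh  -- 2-wide
[1] i2&i3  mulh/sub  -- 2-wide
[2] i4  blt  -- no-port BR/BR
[3] i5&i6  beq/xor  -- 2-wide
[4] i7  or  -- RAW r3
[5] i8  ld  -- no-port MEM/MEM
[6] i9  ld  -- WAW r4
[7] i10&i11  add/sub  -- 2-wide

ISSUED = 7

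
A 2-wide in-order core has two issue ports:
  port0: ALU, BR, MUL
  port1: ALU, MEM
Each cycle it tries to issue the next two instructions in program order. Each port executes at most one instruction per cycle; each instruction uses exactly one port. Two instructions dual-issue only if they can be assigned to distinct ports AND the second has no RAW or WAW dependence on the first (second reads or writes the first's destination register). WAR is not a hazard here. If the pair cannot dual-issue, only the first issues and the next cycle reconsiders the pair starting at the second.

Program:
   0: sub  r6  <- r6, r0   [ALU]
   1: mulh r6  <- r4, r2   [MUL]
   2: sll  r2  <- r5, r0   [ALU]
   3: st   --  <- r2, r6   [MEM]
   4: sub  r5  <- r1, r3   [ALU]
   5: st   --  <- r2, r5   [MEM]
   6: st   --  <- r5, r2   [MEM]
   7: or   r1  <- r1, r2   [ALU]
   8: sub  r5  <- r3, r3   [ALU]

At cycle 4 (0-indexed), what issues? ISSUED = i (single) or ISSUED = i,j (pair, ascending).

#0 head=0: sub i0 WAW r6
#1 head=1: mulh;sll i1,i2 dual
#2 head=3: st;sub i3,i4 dual
#3 head=5: st i5 no-port MEM/MEM
#4 head=6: st;or i6,i7 dual
#5 head=8: sub i8 tail

ISSUED = 6,7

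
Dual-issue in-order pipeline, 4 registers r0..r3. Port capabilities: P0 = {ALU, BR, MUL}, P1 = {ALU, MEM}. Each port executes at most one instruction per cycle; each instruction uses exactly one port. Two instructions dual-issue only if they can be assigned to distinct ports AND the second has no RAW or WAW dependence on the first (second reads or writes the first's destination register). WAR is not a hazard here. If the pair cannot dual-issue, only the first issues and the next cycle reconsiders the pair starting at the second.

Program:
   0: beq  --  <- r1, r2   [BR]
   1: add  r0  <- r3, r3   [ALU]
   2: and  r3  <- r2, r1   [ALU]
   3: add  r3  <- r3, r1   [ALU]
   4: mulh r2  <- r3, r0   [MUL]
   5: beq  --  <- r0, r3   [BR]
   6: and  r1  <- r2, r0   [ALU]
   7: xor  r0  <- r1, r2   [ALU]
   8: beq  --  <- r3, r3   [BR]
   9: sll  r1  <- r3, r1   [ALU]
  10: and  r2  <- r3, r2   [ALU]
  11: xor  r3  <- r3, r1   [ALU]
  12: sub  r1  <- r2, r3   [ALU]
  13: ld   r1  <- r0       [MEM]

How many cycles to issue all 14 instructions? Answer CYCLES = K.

c0: i0/i1 beq/add  pair
c1: i2 and  RAW+WAW r3
c2: i3 add  RAW r3
c3: i4 mulh  no-port MUL/BR
c4: i5/i6 beq/and  pair
c5: i7/i8 xor/beq  pair
c6: i9/i10 sll/and  pair
c7: i11 xor  RAW r3
c8: i12 sub  WAW r1
c9: i13 ld  tail

CYCLES = 10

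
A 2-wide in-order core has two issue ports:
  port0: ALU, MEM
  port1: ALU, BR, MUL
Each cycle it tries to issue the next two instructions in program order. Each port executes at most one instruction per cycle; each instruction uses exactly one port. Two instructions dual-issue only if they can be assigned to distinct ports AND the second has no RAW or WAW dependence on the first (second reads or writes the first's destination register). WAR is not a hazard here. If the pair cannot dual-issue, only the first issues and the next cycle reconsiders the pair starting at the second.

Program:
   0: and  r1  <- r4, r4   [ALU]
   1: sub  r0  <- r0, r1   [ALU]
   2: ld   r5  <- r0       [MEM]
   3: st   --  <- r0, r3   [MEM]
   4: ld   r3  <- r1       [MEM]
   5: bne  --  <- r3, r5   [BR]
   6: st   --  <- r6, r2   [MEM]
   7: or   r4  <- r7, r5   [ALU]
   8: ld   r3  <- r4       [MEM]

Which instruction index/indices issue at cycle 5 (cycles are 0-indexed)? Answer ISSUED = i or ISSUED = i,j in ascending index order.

ISSUED = 5,6

0. and.ALU @i0  | RAW r1
1. sub.ALU @i1  | RAW r0
2. ld.MEM @i2  | no-port MEM/MEM
3. st.MEM @i3  | no-port MEM/MEM
4. ld.MEM @i4  | RAW r3
5. bne.BR st.MEM @i5&i6  | pair
6. or.ALU @i7  | RAW r4
7. ld.MEM @i8  | tail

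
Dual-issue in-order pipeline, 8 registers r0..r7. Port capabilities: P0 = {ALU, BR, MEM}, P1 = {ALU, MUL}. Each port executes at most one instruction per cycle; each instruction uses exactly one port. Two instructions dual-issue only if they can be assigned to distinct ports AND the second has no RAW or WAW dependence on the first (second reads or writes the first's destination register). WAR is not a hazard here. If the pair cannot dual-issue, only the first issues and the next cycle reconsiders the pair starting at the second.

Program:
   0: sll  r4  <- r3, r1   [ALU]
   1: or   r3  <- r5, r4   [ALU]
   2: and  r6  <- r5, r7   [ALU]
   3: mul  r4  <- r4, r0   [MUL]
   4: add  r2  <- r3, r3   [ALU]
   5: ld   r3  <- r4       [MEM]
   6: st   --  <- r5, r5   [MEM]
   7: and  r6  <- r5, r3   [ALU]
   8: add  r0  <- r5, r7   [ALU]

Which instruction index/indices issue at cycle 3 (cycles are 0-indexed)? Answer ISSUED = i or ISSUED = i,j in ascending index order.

ISSUED = 5

t=0 i0:sll.ALU ; RAW r4
t=1 i1+i2:or.ALU+and.ALU ; pair
t=2 i3+i4:mul.MUL+add.ALU ; pair
t=3 i5:ld.MEM ; no-port MEM/MEM
t=4 i6+i7:st.MEM+and.ALU ; pair
t=5 i8:add.ALU ; tail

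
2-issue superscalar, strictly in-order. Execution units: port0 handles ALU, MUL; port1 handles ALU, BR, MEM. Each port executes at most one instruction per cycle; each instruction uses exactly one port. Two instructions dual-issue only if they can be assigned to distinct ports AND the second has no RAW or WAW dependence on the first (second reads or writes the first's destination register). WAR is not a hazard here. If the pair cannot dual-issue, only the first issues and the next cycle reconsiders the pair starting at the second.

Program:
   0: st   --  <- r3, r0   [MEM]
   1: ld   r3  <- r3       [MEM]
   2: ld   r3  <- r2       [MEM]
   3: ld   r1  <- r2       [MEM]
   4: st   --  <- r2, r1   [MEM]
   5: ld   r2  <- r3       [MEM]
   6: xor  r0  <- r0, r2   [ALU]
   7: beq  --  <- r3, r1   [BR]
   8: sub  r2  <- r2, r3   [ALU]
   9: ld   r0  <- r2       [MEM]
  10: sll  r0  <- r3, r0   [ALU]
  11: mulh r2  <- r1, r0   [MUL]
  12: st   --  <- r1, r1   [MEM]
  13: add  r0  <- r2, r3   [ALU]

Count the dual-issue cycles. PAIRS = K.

t=0 i0:st.MEM ; no-port MEM/MEM
t=1 i1:ld.MEM ; no-port MEM/MEM
t=2 i2:ld.MEM ; no-port MEM/MEM
t=3 i3:ld.MEM ; no-port MEM/MEM
t=4 i4:st.MEM ; no-port MEM/MEM
t=5 i5:ld.MEM ; RAW r2
t=6 i6/i7:xor.ALU+beq.BR ; 2-wide
t=7 i8:sub.ALU ; RAW r2
t=8 i9:ld.MEM ; RAW+WAW r0
t=9 i10:sll.ALU ; RAW r0
t=10 i11/i12:mulh.MUL+st.MEM ; 2-wide
t=11 i13:add.ALU ; tail

PAIRS = 2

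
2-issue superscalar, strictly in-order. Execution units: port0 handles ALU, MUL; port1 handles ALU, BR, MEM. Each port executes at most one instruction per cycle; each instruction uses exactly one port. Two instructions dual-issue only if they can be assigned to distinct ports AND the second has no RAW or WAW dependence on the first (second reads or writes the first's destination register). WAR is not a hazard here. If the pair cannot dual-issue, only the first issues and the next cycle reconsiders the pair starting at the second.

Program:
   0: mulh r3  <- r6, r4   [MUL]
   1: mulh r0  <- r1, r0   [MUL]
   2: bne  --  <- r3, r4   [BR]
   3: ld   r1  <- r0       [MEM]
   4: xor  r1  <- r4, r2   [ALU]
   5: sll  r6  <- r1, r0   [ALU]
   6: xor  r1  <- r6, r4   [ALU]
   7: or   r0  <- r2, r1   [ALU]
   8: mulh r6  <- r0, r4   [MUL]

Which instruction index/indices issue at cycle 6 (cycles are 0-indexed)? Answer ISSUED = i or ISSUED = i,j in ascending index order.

ISSUED = 7

0. mulh.MUL @i0  | no-port MUL/MUL
1. mulh.MUL;bne.BR @i1&i2  | pair
2. ld.MEM @i3  | WAW r1
3. xor.ALU @i4  | RAW r1
4. sll.ALU @i5  | RAW r6
5. xor.ALU @i6  | RAW r1
6. or.ALU @i7  | RAW r0
7. mulh.MUL @i8  | tail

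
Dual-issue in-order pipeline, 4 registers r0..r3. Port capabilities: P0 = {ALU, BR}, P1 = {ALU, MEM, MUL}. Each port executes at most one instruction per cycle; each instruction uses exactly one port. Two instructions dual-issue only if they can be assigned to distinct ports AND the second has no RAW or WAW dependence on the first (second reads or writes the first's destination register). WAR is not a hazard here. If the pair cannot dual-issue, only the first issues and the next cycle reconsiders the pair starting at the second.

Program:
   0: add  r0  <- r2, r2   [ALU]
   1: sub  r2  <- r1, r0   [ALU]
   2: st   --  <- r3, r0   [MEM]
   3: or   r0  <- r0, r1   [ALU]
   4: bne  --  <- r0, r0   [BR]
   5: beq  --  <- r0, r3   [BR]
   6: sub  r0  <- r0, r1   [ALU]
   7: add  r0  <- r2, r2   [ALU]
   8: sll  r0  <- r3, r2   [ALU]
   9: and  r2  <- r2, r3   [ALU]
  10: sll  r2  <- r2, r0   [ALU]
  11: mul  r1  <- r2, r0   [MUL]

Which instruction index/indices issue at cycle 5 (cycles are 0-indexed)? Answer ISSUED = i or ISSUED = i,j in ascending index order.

[0] i0  add.ALU  -- RAW r0
[1] i1+i2  sub.ALU st.MEM  -- 2-wide
[2] i3  or.ALU  -- RAW r0
[3] i4  bne.BR  -- no-port BR/BR
[4] i5+i6  beq.BR sub.ALU  -- 2-wide
[5] i7  add.ALU  -- WAW r0
[6] i8+i9  sll.ALU and.ALU  -- 2-wide
[7] i10  sll.ALU  -- RAW r2
[8] i11  mul.MUL  -- tail

ISSUED = 7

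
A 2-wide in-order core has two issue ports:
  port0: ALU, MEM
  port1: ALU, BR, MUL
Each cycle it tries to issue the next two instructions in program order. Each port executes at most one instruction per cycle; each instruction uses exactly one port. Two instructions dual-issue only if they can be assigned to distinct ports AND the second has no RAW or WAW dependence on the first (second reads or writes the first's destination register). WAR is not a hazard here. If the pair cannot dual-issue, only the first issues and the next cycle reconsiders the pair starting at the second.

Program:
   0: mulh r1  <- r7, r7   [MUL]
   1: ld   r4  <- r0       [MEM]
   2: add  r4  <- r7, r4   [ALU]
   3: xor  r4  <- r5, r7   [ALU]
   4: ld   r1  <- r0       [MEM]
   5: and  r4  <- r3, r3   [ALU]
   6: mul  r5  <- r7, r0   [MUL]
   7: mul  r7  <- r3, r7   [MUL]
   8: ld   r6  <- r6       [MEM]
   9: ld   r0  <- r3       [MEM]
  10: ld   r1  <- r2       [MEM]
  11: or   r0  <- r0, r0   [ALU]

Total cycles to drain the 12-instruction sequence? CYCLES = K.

  cy0 -> i0+i1 (mulh ld) pair
  cy1 -> i2 (add) WAW r4
  cy2 -> i3+i4 (xor ld) pair
  cy3 -> i5+i6 (and mul) pair
  cy4 -> i7+i8 (mul ld) pair
  cy5 -> i9 (ld) no-port MEM/MEM
  cy6 -> i10+i11 (ld or) pair

CYCLES = 7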